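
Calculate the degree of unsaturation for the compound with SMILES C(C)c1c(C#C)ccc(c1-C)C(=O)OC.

Molecular formula from the SMILES: C13H14O2.
DoU = (2C + 2 + N − H − X)/2 = (2·13 + 2 + 0 − 14 − 0)/2 = 14/2 = 7.
(Structurally: 1 ring(s) + 6 π bond(s) = 7.)

7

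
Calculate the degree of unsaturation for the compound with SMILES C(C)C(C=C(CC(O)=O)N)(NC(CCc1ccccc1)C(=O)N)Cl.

Molecular formula from the SMILES: C17H24ClN3O3.
DoU = (2C + 2 + N − H − X)/2 = (2·17 + 2 + 3 − 24 − 1)/2 = 14/2 = 7.
(Structurally: 1 ring(s) + 6 π bond(s) = 7.)

7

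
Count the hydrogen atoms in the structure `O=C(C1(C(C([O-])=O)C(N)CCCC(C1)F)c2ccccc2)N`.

20

Hydrogens are implicit in SMILES; fill each atom to its normal valence:
  5 × C (aromatic): 1 H each → 5
  4 × C: 2 H each → 8
  3 × C: 1 H each → 3
  3 × C: no H
  2 × N: 2 H each → 4
  2 × O: no H
  1 × C (aromatic): no H
  1 × F: no H
  1 × O (charge -1): no H
  Total hydrogens = 20.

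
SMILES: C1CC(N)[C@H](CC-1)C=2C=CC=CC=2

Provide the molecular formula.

Heavy atoms from the SMILES: 12 C, 1 N.
Implicit hydrogens by atom environment:
  5 × C (aromatic): 1 H each → 5
  4 × C: 2 H each → 8
  2 × C: 1 H each → 2
  1 × C (aromatic): no H
  1 × N: 2 H
  Total hydrogens = 17.
Molecular formula: C12H17N

C12H17N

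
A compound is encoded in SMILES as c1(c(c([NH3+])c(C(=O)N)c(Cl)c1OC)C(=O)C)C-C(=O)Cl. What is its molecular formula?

C12H13Cl2N2O4+

Heavy atoms from the SMILES: 12 C, 2 Cl, 2 N, 4 O.
Implicit hydrogens by atom environment:
  6 × C (aromatic): no H
  4 × O: no H
  3 × C: no H
  2 × C: 3 H each → 6
  2 × Cl: no H
  1 × C: 2 H
  1 × N (charge +1): 3 H
  1 × N: 2 H
  Total hydrogens = 13.
Net charge +1.
Molecular formula: C12H13Cl2N2O4+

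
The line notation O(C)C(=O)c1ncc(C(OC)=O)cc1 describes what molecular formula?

C9H9NO4

Heavy atoms from the SMILES: 9 C, 1 N, 4 O.
Implicit hydrogens by atom environment:
  4 × O: no H
  3 × C (aromatic): 1 H each → 3
  2 × C: 3 H each → 6
  2 × C (aromatic): no H
  2 × C: no H
  1 × N (aromatic): no H
  Total hydrogens = 9.
Molecular formula: C9H9NO4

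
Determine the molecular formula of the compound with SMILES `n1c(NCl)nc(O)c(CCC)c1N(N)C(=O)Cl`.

Heavy atoms from the SMILES: 8 C, 2 Cl, 5 N, 2 O.
Implicit hydrogens by atom environment:
  4 × C (aromatic): no H
  2 × C: 2 H each → 4
  2 × Cl: no H
  2 × N (aromatic): no H
  1 × C: 3 H
  1 × C: no H
  1 × N: 2 H
  1 × N: 1 H
  1 × N: no H
  1 × O: 1 H
  1 × O: no H
  Total hydrogens = 11.
Molecular formula: C8H11Cl2N5O2

C8H11Cl2N5O2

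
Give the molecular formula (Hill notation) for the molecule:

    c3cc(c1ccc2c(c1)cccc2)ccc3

C16H12

Heavy atoms from the SMILES: 16 C.
Implicit hydrogens by atom environment:
  12 × C (aromatic): 1 H each → 12
  4 × C (aromatic): no H
  Total hydrogens = 12.
Molecular formula: C16H12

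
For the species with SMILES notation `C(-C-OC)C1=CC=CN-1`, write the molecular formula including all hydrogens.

C7H11NO

Heavy atoms from the SMILES: 7 C, 1 N, 1 O.
Implicit hydrogens by atom environment:
  3 × C (aromatic): 1 H each → 3
  2 × C: 2 H each → 4
  1 × C: 3 H
  1 × C (aromatic): no H
  1 × N (aromatic): 1 H
  1 × O: no H
  Total hydrogens = 11.
Molecular formula: C7H11NO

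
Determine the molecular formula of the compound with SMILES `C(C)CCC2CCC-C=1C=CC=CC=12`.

Heavy atoms from the SMILES: 14 C.
Implicit hydrogens by atom environment:
  6 × C: 2 H each → 12
  4 × C (aromatic): 1 H each → 4
  2 × C (aromatic): no H
  1 × C: 3 H
  1 × C: 1 H
  Total hydrogens = 20.
Molecular formula: C14H20

C14H20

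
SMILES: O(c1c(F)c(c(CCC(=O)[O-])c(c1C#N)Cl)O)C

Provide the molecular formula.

Heavy atoms from the SMILES: 11 C, 1 Cl, 1 F, 1 N, 4 O.
Implicit hydrogens by atom environment:
  6 × C (aromatic): no H
  2 × C: 2 H each → 4
  2 × C: no H
  2 × O: no H
  1 × C: 3 H
  1 × Cl: no H
  1 × F: no H
  1 × N: no H
  1 × O: 1 H
  1 × O (charge -1): no H
  Total hydrogens = 8.
Net charge -1.
Molecular formula: C11H8ClFNO4-

C11H8ClFNO4-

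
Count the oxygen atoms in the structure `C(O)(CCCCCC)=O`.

2

The symbol for oxygen appears 2 times in the SMILES.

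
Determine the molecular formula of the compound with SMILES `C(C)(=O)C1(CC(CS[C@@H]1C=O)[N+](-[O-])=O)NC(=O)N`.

Heavy atoms from the SMILES: 9 C, 3 N, 5 O, 1 S.
Implicit hydrogens by atom environment:
  4 × O: no H
  3 × C: 1 H each → 3
  3 × C: no H
  2 × C: 2 H each → 4
  1 × C: 3 H
  1 × N: 2 H
  1 × N: 1 H
  1 × N (charge +1): no H
  1 × O (charge -1): no H
  1 × S: no H
  Total hydrogens = 13.
Molecular formula: C9H13N3O5S

C9H13N3O5S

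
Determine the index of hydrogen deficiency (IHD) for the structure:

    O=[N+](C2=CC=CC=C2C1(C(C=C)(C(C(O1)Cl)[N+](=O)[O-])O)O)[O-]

8

Molecular formula from the SMILES: C12H11ClN2O7.
DoU = (2C + 2 + N − H − X)/2 = (2·12 + 2 + 2 − 11 − 1)/2 = 16/2 = 8.
(Structurally: 2 ring(s) + 6 π bond(s) = 8.)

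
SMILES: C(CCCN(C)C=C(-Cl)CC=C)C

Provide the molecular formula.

Heavy atoms from the SMILES: 11 C, 1 Cl, 1 N.
Implicit hydrogens by atom environment:
  6 × C: 2 H each → 12
  2 × C: 3 H each → 6
  2 × C: 1 H each → 2
  1 × C: no H
  1 × Cl: no H
  1 × N: no H
  Total hydrogens = 20.
Molecular formula: C11H20ClN

C11H20ClN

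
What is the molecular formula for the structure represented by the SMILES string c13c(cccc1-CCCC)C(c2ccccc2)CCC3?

C20H24

Heavy atoms from the SMILES: 20 C.
Implicit hydrogens by atom environment:
  8 × C (aromatic): 1 H each → 8
  6 × C: 2 H each → 12
  4 × C (aromatic): no H
  1 × C: 3 H
  1 × C: 1 H
  Total hydrogens = 24.
Molecular formula: C20H24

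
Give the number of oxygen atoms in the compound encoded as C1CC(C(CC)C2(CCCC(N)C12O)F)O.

The symbol for oxygen appears 2 times in the SMILES.

2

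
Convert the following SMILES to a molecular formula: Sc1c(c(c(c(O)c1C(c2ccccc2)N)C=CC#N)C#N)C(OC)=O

Heavy atoms from the SMILES: 19 C, 3 N, 3 O, 1 S.
Implicit hydrogens by atom environment:
  7 × C (aromatic): no H
  5 × C (aromatic): 1 H each → 5
  3 × C: 1 H each → 3
  3 × C: no H
  2 × N: no H
  2 × O: no H
  1 × C: 3 H
  1 × N: 2 H
  1 × O: 1 H
  1 × S: 1 H
  Total hydrogens = 15.
Molecular formula: C19H15N3O3S

C19H15N3O3S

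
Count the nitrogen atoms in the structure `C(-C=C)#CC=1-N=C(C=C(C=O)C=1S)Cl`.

1

The symbol for nitrogen appears 1 time in the SMILES.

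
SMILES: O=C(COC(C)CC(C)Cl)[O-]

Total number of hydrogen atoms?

Hydrogens are implicit in SMILES; fill each atom to its normal valence:
  2 × C: 3 H each → 6
  2 × C: 2 H each → 4
  2 × C: 1 H each → 2
  2 × O: no H
  1 × C: no H
  1 × Cl: no H
  1 × O (charge -1): no H
  Total hydrogens = 12.

12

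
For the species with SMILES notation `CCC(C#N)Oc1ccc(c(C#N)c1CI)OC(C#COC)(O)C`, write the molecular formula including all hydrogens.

C17H17IN2O4

Heavy atoms from the SMILES: 17 C, 1 I, 2 N, 4 O.
Implicit hydrogens by atom environment:
  5 × C: no H
  4 × C (aromatic): no H
  3 × C: 3 H each → 9
  3 × O: no H
  2 × C: 2 H each → 4
  2 × C (aromatic): 1 H each → 2
  2 × N: no H
  1 × C: 1 H
  1 × I: no H
  1 × O: 1 H
  Total hydrogens = 17.
Molecular formula: C17H17IN2O4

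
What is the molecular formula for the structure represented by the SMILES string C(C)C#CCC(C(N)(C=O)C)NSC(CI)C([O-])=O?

Heavy atoms from the SMILES: 12 C, 1 I, 2 N, 3 O, 1 S.
Implicit hydrogens by atom environment:
  4 × C: no H
  3 × C: 2 H each → 6
  3 × C: 1 H each → 3
  2 × C: 3 H each → 6
  2 × O: no H
  1 × I: no H
  1 × N: 2 H
  1 × N: 1 H
  1 × O (charge -1): no H
  1 × S: no H
  Total hydrogens = 18.
Net charge -1.
Molecular formula: C12H18IN2O3S-

C12H18IN2O3S-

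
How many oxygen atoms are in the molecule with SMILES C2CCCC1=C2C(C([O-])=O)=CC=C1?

The symbol for oxygen appears 2 times in the SMILES.

2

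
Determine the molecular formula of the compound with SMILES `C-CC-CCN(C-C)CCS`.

Heavy atoms from the SMILES: 9 C, 1 N, 1 S.
Implicit hydrogens by atom environment:
  7 × C: 2 H each → 14
  2 × C: 3 H each → 6
  1 × N: no H
  1 × S: 1 H
  Total hydrogens = 21.
Molecular formula: C9H21NS

C9H21NS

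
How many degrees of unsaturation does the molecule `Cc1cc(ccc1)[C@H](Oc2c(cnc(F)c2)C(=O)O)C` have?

Molecular formula from the SMILES: C15H14FNO3.
DoU = (2C + 2 + N − H − X)/2 = (2·15 + 2 + 1 − 14 − 1)/2 = 18/2 = 9.
(Structurally: 2 ring(s) + 7 π bond(s) = 9.)

9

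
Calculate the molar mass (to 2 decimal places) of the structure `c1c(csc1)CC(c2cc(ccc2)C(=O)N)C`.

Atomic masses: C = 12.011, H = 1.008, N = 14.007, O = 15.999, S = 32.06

Molecular formula: C14H15NOS.
M = 14×12.011 + 15×1.008 + 1×14.007 + 1×15.999 + 1×32.06 = 245.34 g/mol.

245.34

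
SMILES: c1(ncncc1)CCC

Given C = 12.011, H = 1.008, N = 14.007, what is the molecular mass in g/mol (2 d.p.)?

Molecular formula: C7H10N2.
M = 7×12.011 + 10×1.008 + 2×14.007 = 122.17 g/mol.

122.17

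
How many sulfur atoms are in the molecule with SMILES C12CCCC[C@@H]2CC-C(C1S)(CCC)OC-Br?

1

The symbol for sulfur appears 1 time in the SMILES.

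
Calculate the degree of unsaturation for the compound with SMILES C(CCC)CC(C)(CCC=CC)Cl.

1

Molecular formula from the SMILES: C12H23Cl.
DoU = (2C + 2 + N − H − X)/2 = (2·12 + 2 + 0 − 23 − 1)/2 = 2/2 = 1.
(Structurally: 0 ring(s) + 1 π bond(s) = 1.)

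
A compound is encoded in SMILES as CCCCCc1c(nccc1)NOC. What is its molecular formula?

C11H18N2O

Heavy atoms from the SMILES: 11 C, 2 N, 1 O.
Implicit hydrogens by atom environment:
  4 × C: 2 H each → 8
  3 × C (aromatic): 1 H each → 3
  2 × C: 3 H each → 6
  2 × C (aromatic): no H
  1 × N: 1 H
  1 × N (aromatic): no H
  1 × O: no H
  Total hydrogens = 18.
Molecular formula: C11H18N2O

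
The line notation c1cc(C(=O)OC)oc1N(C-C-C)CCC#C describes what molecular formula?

C13H17NO3

Heavy atoms from the SMILES: 13 C, 1 N, 3 O.
Implicit hydrogens by atom environment:
  4 × C: 2 H each → 8
  2 × C: 3 H each → 6
  2 × C (aromatic): 1 H each → 2
  2 × C (aromatic): no H
  2 × C: no H
  2 × O: no H
  1 × C: 1 H
  1 × N: no H
  1 × O (aromatic): no H
  Total hydrogens = 17.
Molecular formula: C13H17NO3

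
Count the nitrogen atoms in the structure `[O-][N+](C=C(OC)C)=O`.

The symbol for nitrogen appears 1 time in the SMILES.

1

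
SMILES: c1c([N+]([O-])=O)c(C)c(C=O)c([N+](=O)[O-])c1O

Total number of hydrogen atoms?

6

Hydrogens are implicit in SMILES; fill each atom to its normal valence:
  5 × C (aromatic): no H
  3 × O: no H
  2 × N (charge +1): no H
  2 × O (charge -1): no H
  1 × C: 3 H
  1 × C (aromatic): 1 H
  1 × C: 1 H
  1 × O: 1 H
  Total hydrogens = 6.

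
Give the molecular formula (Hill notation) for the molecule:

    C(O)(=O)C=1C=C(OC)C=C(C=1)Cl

Heavy atoms from the SMILES: 8 C, 1 Cl, 3 O.
Implicit hydrogens by atom environment:
  3 × C (aromatic): 1 H each → 3
  3 × C (aromatic): no H
  2 × O: no H
  1 × C: 3 H
  1 × C: no H
  1 × Cl: no H
  1 × O: 1 H
  Total hydrogens = 7.
Molecular formula: C8H7ClO3

C8H7ClO3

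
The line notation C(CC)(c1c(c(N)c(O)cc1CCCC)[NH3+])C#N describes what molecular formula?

C14H22N3O+

Heavy atoms from the SMILES: 14 C, 3 N, 1 O.
Implicit hydrogens by atom environment:
  5 × C (aromatic): no H
  4 × C: 2 H each → 8
  2 × C: 3 H each → 6
  1 × C (aromatic): 1 H
  1 × C: 1 H
  1 × C: no H
  1 × N (charge +1): 3 H
  1 × N: 2 H
  1 × N: no H
  1 × O: 1 H
  Total hydrogens = 22.
Net charge +1.
Molecular formula: C14H22N3O+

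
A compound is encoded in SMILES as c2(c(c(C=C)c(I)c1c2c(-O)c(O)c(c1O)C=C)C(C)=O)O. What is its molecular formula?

Heavy atoms from the SMILES: 16 C, 1 I, 5 O.
Implicit hydrogens by atom environment:
  10 × C (aromatic): no H
  4 × O: 1 H each → 4
  2 × C: 2 H each → 4
  2 × C: 1 H each → 2
  1 × C: 3 H
  1 × C: no H
  1 × I: no H
  1 × O: no H
  Total hydrogens = 13.
Molecular formula: C16H13IO5

C16H13IO5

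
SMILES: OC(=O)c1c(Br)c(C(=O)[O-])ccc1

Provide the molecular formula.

Heavy atoms from the SMILES: 1 Br, 8 C, 4 O.
Implicit hydrogens by atom environment:
  3 × C (aromatic): 1 H each → 3
  3 × C (aromatic): no H
  2 × C: no H
  2 × O: no H
  1 × Br: no H
  1 × O: 1 H
  1 × O (charge -1): no H
  Total hydrogens = 4.
Net charge -1.
Molecular formula: C8H4BrO4-

C8H4BrO4-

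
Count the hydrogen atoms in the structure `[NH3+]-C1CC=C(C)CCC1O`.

Hydrogens are implicit in SMILES; fill each atom to its normal valence:
  3 × C: 2 H each → 6
  3 × C: 1 H each → 3
  1 × C: 3 H
  1 × C: no H
  1 × N (charge +1): 3 H
  1 × O: 1 H
  Total hydrogens = 16.

16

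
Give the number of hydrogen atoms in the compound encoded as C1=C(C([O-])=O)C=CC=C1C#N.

4

Hydrogens are implicit in SMILES; fill each atom to its normal valence:
  4 × C (aromatic): 1 H each → 4
  2 × C (aromatic): no H
  2 × C: no H
  1 × N: no H
  1 × O: no H
  1 × O (charge -1): no H
  Total hydrogens = 4.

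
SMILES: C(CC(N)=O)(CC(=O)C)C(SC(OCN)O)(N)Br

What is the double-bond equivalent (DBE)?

Molecular formula from the SMILES: C9H18BrN3O4S.
DoU = (2C + 2 + N − H − X)/2 = (2·9 + 2 + 3 − 18 − 1)/2 = 4/2 = 2.
(Structurally: 0 ring(s) + 2 π bond(s) = 2.)

2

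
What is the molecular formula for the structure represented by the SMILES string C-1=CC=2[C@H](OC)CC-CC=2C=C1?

C11H14O

Heavy atoms from the SMILES: 11 C, 1 O.
Implicit hydrogens by atom environment:
  4 × C (aromatic): 1 H each → 4
  3 × C: 2 H each → 6
  2 × C (aromatic): no H
  1 × C: 3 H
  1 × C: 1 H
  1 × O: no H
  Total hydrogens = 14.
Molecular formula: C11H14O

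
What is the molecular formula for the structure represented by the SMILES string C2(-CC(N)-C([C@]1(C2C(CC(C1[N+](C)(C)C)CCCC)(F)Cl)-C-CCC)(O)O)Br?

Heavy atoms from the SMILES: 1 Br, 21 C, 1 Cl, 1 F, 2 N, 2 O.
Implicit hydrogens by atom environment:
  8 × C: 2 H each → 16
  5 × C: 3 H each → 15
  5 × C: 1 H each → 5
  3 × C: no H
  2 × O: 1 H each → 2
  1 × Br: no H
  1 × Cl: no H
  1 × F: no H
  1 × N: 2 H
  1 × N (charge +1): no H
  Total hydrogens = 40.
Net charge +1.
Molecular formula: C21H40BrClFN2O2+

C21H40BrClFN2O2+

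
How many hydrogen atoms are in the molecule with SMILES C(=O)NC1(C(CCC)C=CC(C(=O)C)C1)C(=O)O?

Hydrogens are implicit in SMILES; fill each atom to its normal valence:
  5 × C: 1 H each → 5
  3 × C: 2 H each → 6
  3 × C: no H
  3 × O: no H
  2 × C: 3 H each → 6
  1 × N: 1 H
  1 × O: 1 H
  Total hydrogens = 19.

19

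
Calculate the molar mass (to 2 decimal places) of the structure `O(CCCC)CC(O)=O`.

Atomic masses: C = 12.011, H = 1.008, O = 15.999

132.16

Molecular formula: C6H12O3.
M = 6×12.011 + 12×1.008 + 3×15.999 = 132.16 g/mol.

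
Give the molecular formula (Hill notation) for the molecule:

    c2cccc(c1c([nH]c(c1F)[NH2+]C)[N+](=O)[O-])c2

Heavy atoms from the SMILES: 11 C, 1 F, 3 N, 2 O.
Implicit hydrogens by atom environment:
  5 × C (aromatic): 1 H each → 5
  5 × C (aromatic): no H
  1 × C: 3 H
  1 × F: no H
  1 × N (charge +1): 2 H
  1 × N (aromatic): 1 H
  1 × N (charge +1): no H
  1 × O: no H
  1 × O (charge -1): no H
  Total hydrogens = 11.
Net charge +1.
Molecular formula: C11H11FN3O2+

C11H11FN3O2+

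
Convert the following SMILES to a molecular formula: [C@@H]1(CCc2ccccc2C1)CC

C12H16

Heavy atoms from the SMILES: 12 C.
Implicit hydrogens by atom environment:
  4 × C: 2 H each → 8
  4 × C (aromatic): 1 H each → 4
  2 × C (aromatic): no H
  1 × C: 3 H
  1 × C: 1 H
  Total hydrogens = 16.
Molecular formula: C12H16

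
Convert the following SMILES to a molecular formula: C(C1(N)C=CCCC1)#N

C7H10N2

Heavy atoms from the SMILES: 7 C, 2 N.
Implicit hydrogens by atom environment:
  3 × C: 2 H each → 6
  2 × C: 1 H each → 2
  2 × C: no H
  1 × N: 2 H
  1 × N: no H
  Total hydrogens = 10.
Molecular formula: C7H10N2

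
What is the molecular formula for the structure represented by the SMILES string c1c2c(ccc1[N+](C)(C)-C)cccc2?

C13H16N+

Heavy atoms from the SMILES: 13 C, 1 N.
Implicit hydrogens by atom environment:
  7 × C (aromatic): 1 H each → 7
  3 × C: 3 H each → 9
  3 × C (aromatic): no H
  1 × N (charge +1): no H
  Total hydrogens = 16.
Net charge +1.
Molecular formula: C13H16N+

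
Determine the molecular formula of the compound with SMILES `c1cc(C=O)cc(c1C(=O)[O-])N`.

Heavy atoms from the SMILES: 8 C, 1 N, 3 O.
Implicit hydrogens by atom environment:
  3 × C (aromatic): 1 H each → 3
  3 × C (aromatic): no H
  2 × O: no H
  1 × C: 1 H
  1 × C: no H
  1 × N: 2 H
  1 × O (charge -1): no H
  Total hydrogens = 6.
Net charge -1.
Molecular formula: C8H6NO3-

C8H6NO3-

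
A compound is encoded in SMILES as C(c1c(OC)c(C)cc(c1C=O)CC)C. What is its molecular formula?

Heavy atoms from the SMILES: 13 C, 2 O.
Implicit hydrogens by atom environment:
  5 × C (aromatic): no H
  4 × C: 3 H each → 12
  2 × C: 2 H each → 4
  2 × O: no H
  1 × C (aromatic): 1 H
  1 × C: 1 H
  Total hydrogens = 18.
Molecular formula: C13H18O2

C13H18O2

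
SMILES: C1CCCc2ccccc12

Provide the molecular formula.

Heavy atoms from the SMILES: 10 C.
Implicit hydrogens by atom environment:
  4 × C: 2 H each → 8
  4 × C (aromatic): 1 H each → 4
  2 × C (aromatic): no H
  Total hydrogens = 12.
Molecular formula: C10H12

C10H12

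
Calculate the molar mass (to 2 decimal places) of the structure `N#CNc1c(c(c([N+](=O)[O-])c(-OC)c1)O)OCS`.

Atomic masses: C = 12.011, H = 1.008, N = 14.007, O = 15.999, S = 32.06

271.25

Molecular formula: C9H9N3O5S.
M = 9×12.011 + 9×1.008 + 3×14.007 + 5×15.999 + 1×32.06 = 271.25 g/mol.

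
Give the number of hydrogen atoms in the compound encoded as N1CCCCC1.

Hydrogens are implicit in SMILES; fill each atom to its normal valence:
  5 × C: 2 H each → 10
  1 × N: 1 H
  Total hydrogens = 11.

11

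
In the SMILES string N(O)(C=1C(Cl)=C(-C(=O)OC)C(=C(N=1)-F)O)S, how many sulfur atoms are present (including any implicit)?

The symbol for sulfur appears 1 time in the SMILES.

1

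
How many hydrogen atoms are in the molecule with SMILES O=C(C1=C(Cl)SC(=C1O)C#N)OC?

Hydrogens are implicit in SMILES; fill each atom to its normal valence:
  4 × C (aromatic): no H
  2 × C: no H
  2 × O: no H
  1 × C: 3 H
  1 × Cl: no H
  1 × N: no H
  1 × O: 1 H
  1 × S (aromatic): no H
  Total hydrogens = 4.

4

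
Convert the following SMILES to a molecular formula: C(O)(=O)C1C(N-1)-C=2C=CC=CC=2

C9H9NO2

Heavy atoms from the SMILES: 9 C, 1 N, 2 O.
Implicit hydrogens by atom environment:
  5 × C (aromatic): 1 H each → 5
  2 × C: 1 H each → 2
  1 × C: no H
  1 × C (aromatic): no H
  1 × N: 1 H
  1 × O: 1 H
  1 × O: no H
  Total hydrogens = 9.
Molecular formula: C9H9NO2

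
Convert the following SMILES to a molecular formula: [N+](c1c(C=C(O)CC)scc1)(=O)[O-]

Heavy atoms from the SMILES: 8 C, 1 N, 3 O, 1 S.
Implicit hydrogens by atom environment:
  2 × C (aromatic): 1 H each → 2
  2 × C (aromatic): no H
  1 × C: 3 H
  1 × C: 2 H
  1 × C: 1 H
  1 × C: no H
  1 × N (charge +1): no H
  1 × O: 1 H
  1 × O: no H
  1 × O (charge -1): no H
  1 × S (aromatic): no H
  Total hydrogens = 9.
Molecular formula: C8H9NO3S

C8H9NO3S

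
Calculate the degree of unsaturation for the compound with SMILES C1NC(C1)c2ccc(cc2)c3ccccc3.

9

Molecular formula from the SMILES: C15H15N.
DoU = (2C + 2 + N − H − X)/2 = (2·15 + 2 + 1 − 15 − 0)/2 = 18/2 = 9.
(Structurally: 3 ring(s) + 6 π bond(s) = 9.)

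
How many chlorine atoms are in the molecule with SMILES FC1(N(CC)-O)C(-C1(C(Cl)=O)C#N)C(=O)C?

1

The symbol for chlorine appears 1 time in the SMILES.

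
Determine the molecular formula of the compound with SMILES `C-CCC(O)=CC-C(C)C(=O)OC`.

C10H18O3

Heavy atoms from the SMILES: 10 C, 3 O.
Implicit hydrogens by atom environment:
  3 × C: 3 H each → 9
  3 × C: 2 H each → 6
  2 × C: 1 H each → 2
  2 × C: no H
  2 × O: no H
  1 × O: 1 H
  Total hydrogens = 18.
Molecular formula: C10H18O3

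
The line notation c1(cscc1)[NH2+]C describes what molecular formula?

Heavy atoms from the SMILES: 5 C, 1 N, 1 S.
Implicit hydrogens by atom environment:
  3 × C (aromatic): 1 H each → 3
  1 × C: 3 H
  1 × C (aromatic): no H
  1 × N (charge +1): 2 H
  1 × S (aromatic): no H
  Total hydrogens = 8.
Net charge +1.
Molecular formula: C5H8NS+

C5H8NS+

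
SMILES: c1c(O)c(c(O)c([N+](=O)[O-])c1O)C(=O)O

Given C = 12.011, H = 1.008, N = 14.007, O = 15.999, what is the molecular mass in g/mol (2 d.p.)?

215.12

Molecular formula: C7H5NO7.
M = 7×12.011 + 5×1.008 + 1×14.007 + 7×15.999 = 215.12 g/mol.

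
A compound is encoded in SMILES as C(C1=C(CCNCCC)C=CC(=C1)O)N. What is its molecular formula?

C12H20N2O

Heavy atoms from the SMILES: 12 C, 2 N, 1 O.
Implicit hydrogens by atom environment:
  5 × C: 2 H each → 10
  3 × C (aromatic): 1 H each → 3
  3 × C (aromatic): no H
  1 × C: 3 H
  1 × N: 2 H
  1 × N: 1 H
  1 × O: 1 H
  Total hydrogens = 20.
Molecular formula: C12H20N2O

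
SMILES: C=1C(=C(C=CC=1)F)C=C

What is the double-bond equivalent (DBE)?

Molecular formula from the SMILES: C8H7F.
DoU = (2C + 2 + N − H − X)/2 = (2·8 + 2 + 0 − 7 − 1)/2 = 10/2 = 5.
(Structurally: 1 ring(s) + 4 π bond(s) = 5.)

5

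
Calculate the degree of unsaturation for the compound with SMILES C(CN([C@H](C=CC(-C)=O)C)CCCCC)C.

Molecular formula from the SMILES: C14H27NO.
DoU = (2C + 2 + N − H − X)/2 = (2·14 + 2 + 1 − 27 − 0)/2 = 4/2 = 2.
(Structurally: 0 ring(s) + 2 π bond(s) = 2.)

2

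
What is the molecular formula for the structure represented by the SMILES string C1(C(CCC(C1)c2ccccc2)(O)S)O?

C12H16O2S

Heavy atoms from the SMILES: 12 C, 2 O, 1 S.
Implicit hydrogens by atom environment:
  5 × C (aromatic): 1 H each → 5
  3 × C: 2 H each → 6
  2 × C: 1 H each → 2
  2 × O: 1 H each → 2
  1 × C: no H
  1 × C (aromatic): no H
  1 × S: 1 H
  Total hydrogens = 16.
Molecular formula: C12H16O2S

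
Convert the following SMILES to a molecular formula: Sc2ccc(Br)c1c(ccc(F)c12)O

Heavy atoms from the SMILES: 1 Br, 10 C, 1 F, 1 O, 1 S.
Implicit hydrogens by atom environment:
  6 × C (aromatic): no H
  4 × C (aromatic): 1 H each → 4
  1 × Br: no H
  1 × F: no H
  1 × O: 1 H
  1 × S: 1 H
  Total hydrogens = 6.
Molecular formula: C10H6BrFOS

C10H6BrFOS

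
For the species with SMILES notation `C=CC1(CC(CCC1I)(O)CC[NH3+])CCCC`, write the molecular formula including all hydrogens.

C14H27INO+

Heavy atoms from the SMILES: 14 C, 1 I, 1 N, 1 O.
Implicit hydrogens by atom environment:
  9 × C: 2 H each → 18
  2 × C: 1 H each → 2
  2 × C: no H
  1 × C: 3 H
  1 × I: no H
  1 × N (charge +1): 3 H
  1 × O: 1 H
  Total hydrogens = 27.
Net charge +1.
Molecular formula: C14H27INO+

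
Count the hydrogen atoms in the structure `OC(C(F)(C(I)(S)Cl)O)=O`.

3

Hydrogens are implicit in SMILES; fill each atom to its normal valence:
  3 × C: no H
  2 × O: 1 H each → 2
  1 × Cl: no H
  1 × F: no H
  1 × I: no H
  1 × O: no H
  1 × S: 1 H
  Total hydrogens = 3.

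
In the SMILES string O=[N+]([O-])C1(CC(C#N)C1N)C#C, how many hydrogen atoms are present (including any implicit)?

Hydrogens are implicit in SMILES; fill each atom to its normal valence:
  3 × C: 1 H each → 3
  3 × C: no H
  1 × C: 2 H
  1 × N: 2 H
  1 × N: no H
  1 × N (charge +1): no H
  1 × O: no H
  1 × O (charge -1): no H
  Total hydrogens = 7.

7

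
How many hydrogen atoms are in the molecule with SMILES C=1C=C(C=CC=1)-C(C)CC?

14

Hydrogens are implicit in SMILES; fill each atom to its normal valence:
  5 × C (aromatic): 1 H each → 5
  2 × C: 3 H each → 6
  1 × C: 2 H
  1 × C: 1 H
  1 × C (aromatic): no H
  Total hydrogens = 14.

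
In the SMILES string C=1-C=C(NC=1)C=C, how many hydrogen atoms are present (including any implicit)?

Hydrogens are implicit in SMILES; fill each atom to its normal valence:
  3 × C (aromatic): 1 H each → 3
  1 × C: 2 H
  1 × C: 1 H
  1 × C (aromatic): no H
  1 × N (aromatic): 1 H
  Total hydrogens = 7.

7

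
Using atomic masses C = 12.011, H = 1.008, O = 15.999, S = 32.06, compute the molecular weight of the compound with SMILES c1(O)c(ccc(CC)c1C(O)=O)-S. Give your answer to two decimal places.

198.24

Molecular formula: C9H10O3S.
M = 9×12.011 + 10×1.008 + 3×15.999 + 1×32.06 = 198.24 g/mol.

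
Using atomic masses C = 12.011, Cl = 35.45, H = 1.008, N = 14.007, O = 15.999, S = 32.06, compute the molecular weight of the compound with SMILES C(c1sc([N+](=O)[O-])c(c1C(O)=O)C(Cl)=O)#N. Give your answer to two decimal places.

260.60

Molecular formula: C7HClN2O5S.
M = 7×12.011 + 1×35.45 + 1×1.008 + 2×14.007 + 5×15.999 + 1×32.06 = 260.60 g/mol.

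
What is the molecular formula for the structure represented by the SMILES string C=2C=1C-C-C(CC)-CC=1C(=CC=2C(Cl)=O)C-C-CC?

C17H23ClO

Heavy atoms from the SMILES: 17 C, 1 Cl, 1 O.
Implicit hydrogens by atom environment:
  7 × C: 2 H each → 14
  4 × C (aromatic): no H
  2 × C: 3 H each → 6
  2 × C (aromatic): 1 H each → 2
  1 × C: 1 H
  1 × C: no H
  1 × Cl: no H
  1 × O: no H
  Total hydrogens = 23.
Molecular formula: C17H23ClO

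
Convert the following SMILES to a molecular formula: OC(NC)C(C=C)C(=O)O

C6H11NO3

Heavy atoms from the SMILES: 6 C, 1 N, 3 O.
Implicit hydrogens by atom environment:
  3 × C: 1 H each → 3
  2 × O: 1 H each → 2
  1 × C: 3 H
  1 × C: 2 H
  1 × C: no H
  1 × N: 1 H
  1 × O: no H
  Total hydrogens = 11.
Molecular formula: C6H11NO3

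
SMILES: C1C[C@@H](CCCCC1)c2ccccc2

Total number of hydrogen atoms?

Hydrogens are implicit in SMILES; fill each atom to its normal valence:
  7 × C: 2 H each → 14
  5 × C (aromatic): 1 H each → 5
  1 × C: 1 H
  1 × C (aromatic): no H
  Total hydrogens = 20.

20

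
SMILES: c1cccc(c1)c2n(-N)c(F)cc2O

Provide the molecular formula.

C10H9FN2O

Heavy atoms from the SMILES: 10 C, 1 F, 2 N, 1 O.
Implicit hydrogens by atom environment:
  6 × C (aromatic): 1 H each → 6
  4 × C (aromatic): no H
  1 × F: no H
  1 × N: 2 H
  1 × N (aromatic): no H
  1 × O: 1 H
  Total hydrogens = 9.
Molecular formula: C10H9FN2O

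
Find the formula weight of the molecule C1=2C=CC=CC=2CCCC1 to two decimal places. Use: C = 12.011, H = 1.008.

132.21

Molecular formula: C10H12.
M = 10×12.011 + 12×1.008 = 132.21 g/mol.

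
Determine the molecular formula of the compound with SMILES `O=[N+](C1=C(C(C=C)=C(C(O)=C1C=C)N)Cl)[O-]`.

C10H9ClN2O3

Heavy atoms from the SMILES: 10 C, 1 Cl, 2 N, 3 O.
Implicit hydrogens by atom environment:
  6 × C (aromatic): no H
  2 × C: 2 H each → 4
  2 × C: 1 H each → 2
  1 × Cl: no H
  1 × N: 2 H
  1 × N (charge +1): no H
  1 × O: 1 H
  1 × O: no H
  1 × O (charge -1): no H
  Total hydrogens = 9.
Molecular formula: C10H9ClN2O3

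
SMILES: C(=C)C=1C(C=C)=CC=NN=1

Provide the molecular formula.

C8H8N2

Heavy atoms from the SMILES: 8 C, 2 N.
Implicit hydrogens by atom environment:
  2 × C: 2 H each → 4
  2 × C (aromatic): 1 H each → 2
  2 × C: 1 H each → 2
  2 × C (aromatic): no H
  2 × N (aromatic): no H
  Total hydrogens = 8.
Molecular formula: C8H8N2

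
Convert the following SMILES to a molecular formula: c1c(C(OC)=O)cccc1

C8H8O2

Heavy atoms from the SMILES: 8 C, 2 O.
Implicit hydrogens by atom environment:
  5 × C (aromatic): 1 H each → 5
  2 × O: no H
  1 × C: 3 H
  1 × C (aromatic): no H
  1 × C: no H
  Total hydrogens = 8.
Molecular formula: C8H8O2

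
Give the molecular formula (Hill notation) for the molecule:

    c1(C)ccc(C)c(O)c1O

C8H10O2

Heavy atoms from the SMILES: 8 C, 2 O.
Implicit hydrogens by atom environment:
  4 × C (aromatic): no H
  2 × C: 3 H each → 6
  2 × C (aromatic): 1 H each → 2
  2 × O: 1 H each → 2
  Total hydrogens = 10.
Molecular formula: C8H10O2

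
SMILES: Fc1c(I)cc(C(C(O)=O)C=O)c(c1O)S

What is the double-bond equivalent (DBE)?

6

Molecular formula from the SMILES: C9H6FIO4S.
DoU = (2C + 2 + N − H − X)/2 = (2·9 + 2 + 0 − 6 − 2)/2 = 12/2 = 6.
(Structurally: 1 ring(s) + 5 π bond(s) = 6.)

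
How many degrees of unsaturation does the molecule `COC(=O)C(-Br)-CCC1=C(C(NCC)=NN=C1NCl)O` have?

Molecular formula from the SMILES: C11H16BrClN4O3.
DoU = (2C + 2 + N − H − X)/2 = (2·11 + 2 + 4 − 16 − 2)/2 = 10/2 = 5.
(Structurally: 1 ring(s) + 4 π bond(s) = 5.)

5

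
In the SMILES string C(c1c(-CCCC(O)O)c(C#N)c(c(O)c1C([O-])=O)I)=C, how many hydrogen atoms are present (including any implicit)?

13

Hydrogens are implicit in SMILES; fill each atom to its normal valence:
  6 × C (aromatic): no H
  4 × C: 2 H each → 8
  3 × O: 1 H each → 3
  2 × C: 1 H each → 2
  2 × C: no H
  1 × I: no H
  1 × N: no H
  1 × O: no H
  1 × O (charge -1): no H
  Total hydrogens = 13.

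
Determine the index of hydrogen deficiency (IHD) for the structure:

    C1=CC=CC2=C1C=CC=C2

Molecular formula from the SMILES: C10H8.
DoU = (2C + 2 + N − H − X)/2 = (2·10 + 2 + 0 − 8 − 0)/2 = 14/2 = 7.
(Structurally: 2 ring(s) + 5 π bond(s) = 7.)

7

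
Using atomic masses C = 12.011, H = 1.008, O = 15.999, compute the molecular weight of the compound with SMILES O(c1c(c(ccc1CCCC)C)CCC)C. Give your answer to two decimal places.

220.36

Molecular formula: C15H24O.
M = 15×12.011 + 24×1.008 + 1×15.999 = 220.36 g/mol.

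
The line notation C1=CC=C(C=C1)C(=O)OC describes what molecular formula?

C8H8O2

Heavy atoms from the SMILES: 8 C, 2 O.
Implicit hydrogens by atom environment:
  5 × C (aromatic): 1 H each → 5
  2 × O: no H
  1 × C: 3 H
  1 × C (aromatic): no H
  1 × C: no H
  Total hydrogens = 8.
Molecular formula: C8H8O2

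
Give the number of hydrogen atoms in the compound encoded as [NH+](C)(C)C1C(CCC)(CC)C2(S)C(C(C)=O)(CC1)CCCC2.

Hydrogens are implicit in SMILES; fill each atom to its normal valence:
  9 × C: 2 H each → 18
  5 × C: 3 H each → 15
  4 × C: no H
  1 × C: 1 H
  1 × N (charge +1): 1 H
  1 × O: no H
  1 × S: 1 H
  Total hydrogens = 36.

36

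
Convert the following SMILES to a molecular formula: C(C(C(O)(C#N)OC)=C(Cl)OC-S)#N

Heavy atoms from the SMILES: 7 C, 1 Cl, 2 N, 3 O, 1 S.
Implicit hydrogens by atom environment:
  5 × C: no H
  2 × N: no H
  2 × O: no H
  1 × C: 3 H
  1 × C: 2 H
  1 × Cl: no H
  1 × O: 1 H
  1 × S: 1 H
  Total hydrogens = 7.
Molecular formula: C7H7ClN2O3S

C7H7ClN2O3S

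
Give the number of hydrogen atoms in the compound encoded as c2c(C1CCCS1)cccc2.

Hydrogens are implicit in SMILES; fill each atom to its normal valence:
  5 × C (aromatic): 1 H each → 5
  3 × C: 2 H each → 6
  1 × C: 1 H
  1 × C (aromatic): no H
  1 × S: no H
  Total hydrogens = 12.

12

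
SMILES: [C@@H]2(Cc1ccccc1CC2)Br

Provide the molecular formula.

C10H11Br

Heavy atoms from the SMILES: 1 Br, 10 C.
Implicit hydrogens by atom environment:
  4 × C (aromatic): 1 H each → 4
  3 × C: 2 H each → 6
  2 × C (aromatic): no H
  1 × Br: no H
  1 × C: 1 H
  Total hydrogens = 11.
Molecular formula: C10H11Br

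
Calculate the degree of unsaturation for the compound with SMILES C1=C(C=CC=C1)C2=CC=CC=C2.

8

Molecular formula from the SMILES: C12H10.
DoU = (2C + 2 + N − H − X)/2 = (2·12 + 2 + 0 − 10 − 0)/2 = 16/2 = 8.
(Structurally: 2 ring(s) + 6 π bond(s) = 8.)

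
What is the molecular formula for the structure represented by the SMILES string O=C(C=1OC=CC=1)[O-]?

Heavy atoms from the SMILES: 5 C, 3 O.
Implicit hydrogens by atom environment:
  3 × C (aromatic): 1 H each → 3
  1 × C (aromatic): no H
  1 × C: no H
  1 × O (aromatic): no H
  1 × O: no H
  1 × O (charge -1): no H
  Total hydrogens = 3.
Net charge -1.
Molecular formula: C5H3O3-

C5H3O3-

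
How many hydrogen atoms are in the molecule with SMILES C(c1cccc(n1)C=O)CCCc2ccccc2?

17

Hydrogens are implicit in SMILES; fill each atom to its normal valence:
  8 × C (aromatic): 1 H each → 8
  4 × C: 2 H each → 8
  3 × C (aromatic): no H
  1 × C: 1 H
  1 × N (aromatic): no H
  1 × O: no H
  Total hydrogens = 17.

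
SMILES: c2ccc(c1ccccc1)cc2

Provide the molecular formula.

Heavy atoms from the SMILES: 12 C.
Implicit hydrogens by atom environment:
  10 × C (aromatic): 1 H each → 10
  2 × C (aromatic): no H
  Total hydrogens = 10.
Molecular formula: C12H10

C12H10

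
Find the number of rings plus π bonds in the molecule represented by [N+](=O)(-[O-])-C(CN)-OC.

Molecular formula from the SMILES: C3H8N2O3.
DoU = (2C + 2 + N − H − X)/2 = (2·3 + 2 + 2 − 8 − 0)/2 = 2/2 = 1.
(Structurally: 0 ring(s) + 1 π bond(s) = 1.)

1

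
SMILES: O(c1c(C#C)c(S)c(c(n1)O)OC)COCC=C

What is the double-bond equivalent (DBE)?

Molecular formula from the SMILES: C12H13NO4S.
DoU = (2C + 2 + N − H − X)/2 = (2·12 + 2 + 1 − 13 − 0)/2 = 14/2 = 7.
(Structurally: 1 ring(s) + 6 π bond(s) = 7.)

7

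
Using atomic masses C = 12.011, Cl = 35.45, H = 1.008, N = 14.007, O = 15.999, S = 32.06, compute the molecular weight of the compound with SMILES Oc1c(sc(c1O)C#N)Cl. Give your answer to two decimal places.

Molecular formula: C5H2ClNO2S.
M = 5×12.011 + 1×35.45 + 2×1.008 + 1×14.007 + 2×15.999 + 1×32.06 = 175.59 g/mol.

175.59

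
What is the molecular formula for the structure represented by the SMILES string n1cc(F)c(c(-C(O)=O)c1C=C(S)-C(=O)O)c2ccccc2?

C15H10FNO4S

Heavy atoms from the SMILES: 15 C, 1 F, 1 N, 4 O, 1 S.
Implicit hydrogens by atom environment:
  6 × C (aromatic): 1 H each → 6
  5 × C (aromatic): no H
  3 × C: no H
  2 × O: 1 H each → 2
  2 × O: no H
  1 × C: 1 H
  1 × F: no H
  1 × N (aromatic): no H
  1 × S: 1 H
  Total hydrogens = 10.
Molecular formula: C15H10FNO4S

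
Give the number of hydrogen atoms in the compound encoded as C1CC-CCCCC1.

16

Hydrogens are implicit in SMILES; fill each atom to its normal valence:
  8 × C: 2 H each → 16
  Total hydrogens = 16.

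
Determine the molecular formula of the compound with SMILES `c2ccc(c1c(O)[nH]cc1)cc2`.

Heavy atoms from the SMILES: 10 C, 1 N, 1 O.
Implicit hydrogens by atom environment:
  7 × C (aromatic): 1 H each → 7
  3 × C (aromatic): no H
  1 × N (aromatic): 1 H
  1 × O: 1 H
  Total hydrogens = 9.
Molecular formula: C10H9NO

C10H9NO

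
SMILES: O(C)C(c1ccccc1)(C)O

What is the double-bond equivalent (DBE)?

Molecular formula from the SMILES: C9H12O2.
DoU = (2C + 2 + N − H − X)/2 = (2·9 + 2 + 0 − 12 − 0)/2 = 8/2 = 4.
(Structurally: 1 ring(s) + 3 π bond(s) = 4.)

4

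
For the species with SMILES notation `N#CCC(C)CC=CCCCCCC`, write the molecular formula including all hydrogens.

Heavy atoms from the SMILES: 13 C, 1 N.
Implicit hydrogens by atom environment:
  7 × C: 2 H each → 14
  3 × C: 1 H each → 3
  2 × C: 3 H each → 6
  1 × C: no H
  1 × N: no H
  Total hydrogens = 23.
Molecular formula: C13H23N

C13H23N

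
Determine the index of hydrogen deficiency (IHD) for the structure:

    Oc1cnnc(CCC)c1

Molecular formula from the SMILES: C7H10N2O.
DoU = (2C + 2 + N − H − X)/2 = (2·7 + 2 + 2 − 10 − 0)/2 = 8/2 = 4.
(Structurally: 1 ring(s) + 3 π bond(s) = 4.)

4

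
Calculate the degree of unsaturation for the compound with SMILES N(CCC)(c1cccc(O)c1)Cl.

4

Molecular formula from the SMILES: C9H12ClNO.
DoU = (2C + 2 + N − H − X)/2 = (2·9 + 2 + 1 − 12 − 1)/2 = 8/2 = 4.
(Structurally: 1 ring(s) + 3 π bond(s) = 4.)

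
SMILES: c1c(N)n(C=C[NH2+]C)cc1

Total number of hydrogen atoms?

12

Hydrogens are implicit in SMILES; fill each atom to its normal valence:
  3 × C (aromatic): 1 H each → 3
  2 × C: 1 H each → 2
  1 × C: 3 H
  1 × C (aromatic): no H
  1 × N: 2 H
  1 × N (charge +1): 2 H
  1 × N (aromatic): no H
  Total hydrogens = 12.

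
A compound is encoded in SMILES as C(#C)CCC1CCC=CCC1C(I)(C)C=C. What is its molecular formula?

C15H21I

Heavy atoms from the SMILES: 15 C, 1 I.
Implicit hydrogens by atom environment:
  6 × C: 2 H each → 12
  6 × C: 1 H each → 6
  2 × C: no H
  1 × C: 3 H
  1 × I: no H
  Total hydrogens = 21.
Molecular formula: C15H21I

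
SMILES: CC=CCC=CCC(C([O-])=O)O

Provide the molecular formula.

C9H13O3-

Heavy atoms from the SMILES: 9 C, 3 O.
Implicit hydrogens by atom environment:
  5 × C: 1 H each → 5
  2 × C: 2 H each → 4
  1 × C: 3 H
  1 × C: no H
  1 × O: 1 H
  1 × O: no H
  1 × O (charge -1): no H
  Total hydrogens = 13.
Net charge -1.
Molecular formula: C9H13O3-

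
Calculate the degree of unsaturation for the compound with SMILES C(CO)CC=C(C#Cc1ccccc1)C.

Molecular formula from the SMILES: C14H16O.
DoU = (2C + 2 + N − H − X)/2 = (2·14 + 2 + 0 − 16 − 0)/2 = 14/2 = 7.
(Structurally: 1 ring(s) + 6 π bond(s) = 7.)

7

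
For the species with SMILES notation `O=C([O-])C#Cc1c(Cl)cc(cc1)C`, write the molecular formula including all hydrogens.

Heavy atoms from the SMILES: 10 C, 1 Cl, 2 O.
Implicit hydrogens by atom environment:
  3 × C (aromatic): 1 H each → 3
  3 × C (aromatic): no H
  3 × C: no H
  1 × C: 3 H
  1 × Cl: no H
  1 × O: no H
  1 × O (charge -1): no H
  Total hydrogens = 6.
Net charge -1.
Molecular formula: C10H6ClO2-

C10H6ClO2-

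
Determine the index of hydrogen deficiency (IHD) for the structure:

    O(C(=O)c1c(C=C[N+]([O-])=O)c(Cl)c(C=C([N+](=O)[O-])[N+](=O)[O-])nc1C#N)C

12

Molecular formula from the SMILES: C12H6ClN5O8.
DoU = (2C + 2 + N − H − X)/2 = (2·12 + 2 + 5 − 6 − 1)/2 = 24/2 = 12.
(Structurally: 1 ring(s) + 11 π bond(s) = 12.)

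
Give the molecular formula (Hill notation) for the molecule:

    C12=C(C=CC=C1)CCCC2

Heavy atoms from the SMILES: 10 C.
Implicit hydrogens by atom environment:
  4 × C: 2 H each → 8
  4 × C (aromatic): 1 H each → 4
  2 × C (aromatic): no H
  Total hydrogens = 12.
Molecular formula: C10H12

C10H12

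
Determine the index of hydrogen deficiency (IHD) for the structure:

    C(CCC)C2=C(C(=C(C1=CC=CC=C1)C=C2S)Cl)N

8

Molecular formula from the SMILES: C16H18ClNS.
DoU = (2C + 2 + N − H − X)/2 = (2·16 + 2 + 1 − 18 − 1)/2 = 16/2 = 8.
(Structurally: 2 ring(s) + 6 π bond(s) = 8.)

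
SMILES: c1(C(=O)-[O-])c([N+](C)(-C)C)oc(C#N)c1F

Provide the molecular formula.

Heavy atoms from the SMILES: 9 C, 1 F, 2 N, 3 O.
Implicit hydrogens by atom environment:
  4 × C (aromatic): no H
  3 × C: 3 H each → 9
  2 × C: no H
  1 × F: no H
  1 × N (charge +1): no H
  1 × N: no H
  1 × O (aromatic): no H
  1 × O: no H
  1 × O (charge -1): no H
  Total hydrogens = 9.
Molecular formula: C9H9FN2O3

C9H9FN2O3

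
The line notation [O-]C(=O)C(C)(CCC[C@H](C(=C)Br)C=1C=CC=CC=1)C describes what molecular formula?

C16H20BrO2-

Heavy atoms from the SMILES: 1 Br, 16 C, 2 O.
Implicit hydrogens by atom environment:
  5 × C (aromatic): 1 H each → 5
  4 × C: 2 H each → 8
  3 × C: no H
  2 × C: 3 H each → 6
  1 × Br: no H
  1 × C: 1 H
  1 × C (aromatic): no H
  1 × O: no H
  1 × O (charge -1): no H
  Total hydrogens = 20.
Net charge -1.
Molecular formula: C16H20BrO2-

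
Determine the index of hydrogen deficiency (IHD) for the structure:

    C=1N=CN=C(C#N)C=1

Molecular formula from the SMILES: C5H3N3.
DoU = (2C + 2 + N − H − X)/2 = (2·5 + 2 + 3 − 3 − 0)/2 = 12/2 = 6.
(Structurally: 1 ring(s) + 5 π bond(s) = 6.)

6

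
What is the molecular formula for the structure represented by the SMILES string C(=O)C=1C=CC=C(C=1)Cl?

Heavy atoms from the SMILES: 7 C, 1 Cl, 1 O.
Implicit hydrogens by atom environment:
  4 × C (aromatic): 1 H each → 4
  2 × C (aromatic): no H
  1 × C: 1 H
  1 × Cl: no H
  1 × O: no H
  Total hydrogens = 5.
Molecular formula: C7H5ClO

C7H5ClO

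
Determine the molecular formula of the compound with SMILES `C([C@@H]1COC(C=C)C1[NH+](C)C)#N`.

Heavy atoms from the SMILES: 9 C, 2 N, 1 O.
Implicit hydrogens by atom environment:
  4 × C: 1 H each → 4
  2 × C: 3 H each → 6
  2 × C: 2 H each → 4
  1 × C: no H
  1 × N (charge +1): 1 H
  1 × N: no H
  1 × O: no H
  Total hydrogens = 15.
Net charge +1.
Molecular formula: C9H15N2O+

C9H15N2O+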